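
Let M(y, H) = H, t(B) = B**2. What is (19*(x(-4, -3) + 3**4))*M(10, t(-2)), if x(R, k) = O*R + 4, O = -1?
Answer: 6764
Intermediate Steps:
x(R, k) = 4 - R (x(R, k) = -R + 4 = 4 - R)
(19*(x(-4, -3) + 3**4))*M(10, t(-2)) = (19*((4 - 1*(-4)) + 3**4))*(-2)**2 = (19*((4 + 4) + 81))*4 = (19*(8 + 81))*4 = (19*89)*4 = 1691*4 = 6764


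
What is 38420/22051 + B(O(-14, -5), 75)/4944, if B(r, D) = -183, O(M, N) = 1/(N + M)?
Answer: 61971049/36340048 ≈ 1.7053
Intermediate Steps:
O(M, N) = 1/(M + N)
38420/22051 + B(O(-14, -5), 75)/4944 = 38420/22051 - 183/4944 = 38420*(1/22051) - 183*1/4944 = 38420/22051 - 61/1648 = 61971049/36340048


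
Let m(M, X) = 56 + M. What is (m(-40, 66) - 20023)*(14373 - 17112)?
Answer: 54799173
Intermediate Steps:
(m(-40, 66) - 20023)*(14373 - 17112) = ((56 - 40) - 20023)*(14373 - 17112) = (16 - 20023)*(-2739) = -20007*(-2739) = 54799173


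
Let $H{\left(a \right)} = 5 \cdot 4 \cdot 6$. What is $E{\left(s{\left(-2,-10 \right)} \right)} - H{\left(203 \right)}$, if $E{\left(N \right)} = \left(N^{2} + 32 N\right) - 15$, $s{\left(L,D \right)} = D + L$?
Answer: $-375$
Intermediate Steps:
$E{\left(N \right)} = -15 + N^{2} + 32 N$
$H{\left(a \right)} = 120$ ($H{\left(a \right)} = 20 \cdot 6 = 120$)
$E{\left(s{\left(-2,-10 \right)} \right)} - H{\left(203 \right)} = \left(-15 + \left(-10 - 2\right)^{2} + 32 \left(-10 - 2\right)\right) - 120 = \left(-15 + \left(-12\right)^{2} + 32 \left(-12\right)\right) - 120 = \left(-15 + 144 - 384\right) - 120 = -255 - 120 = -375$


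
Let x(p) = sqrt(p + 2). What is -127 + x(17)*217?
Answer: -127 + 217*sqrt(19) ≈ 818.88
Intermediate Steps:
x(p) = sqrt(2 + p)
-127 + x(17)*217 = -127 + sqrt(2 + 17)*217 = -127 + sqrt(19)*217 = -127 + 217*sqrt(19)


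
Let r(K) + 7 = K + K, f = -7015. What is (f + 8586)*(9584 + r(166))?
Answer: 15567039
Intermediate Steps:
r(K) = -7 + 2*K (r(K) = -7 + (K + K) = -7 + 2*K)
(f + 8586)*(9584 + r(166)) = (-7015 + 8586)*(9584 + (-7 + 2*166)) = 1571*(9584 + (-7 + 332)) = 1571*(9584 + 325) = 1571*9909 = 15567039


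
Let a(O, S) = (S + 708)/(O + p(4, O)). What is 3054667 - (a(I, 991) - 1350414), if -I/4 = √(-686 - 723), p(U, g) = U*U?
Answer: 6277238726/1425 - 1699*I*√1409/5700 ≈ 4.4051e+6 - 11.189*I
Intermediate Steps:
p(U, g) = U²
I = -4*I*√1409 (I = -4*√(-686 - 723) = -4*I*√1409 ≈ -150.15*I)
a(O, S) = (708 + S)/(16 + O) (a(O, S) = (S + 708)/(O + 4²) = (708 + S)/(O + 16) = (708 + S)/(16 + O))
3054667 - (a(I, 991) - 1350414) = 3054667 - ((708 + 991)/(16 - 4*I*√1409) - 1350414) = 3054667 - (1699/(16 - 4*I*√1409) - 1350414) = 3054667 - (-1350414 + 1699/(16 - 4*I*√1409)) = 3054667 + (1350414 - 1699/(16 - 4*I*√1409)) = 4405081 - 1699/(16 - 4*I*√1409)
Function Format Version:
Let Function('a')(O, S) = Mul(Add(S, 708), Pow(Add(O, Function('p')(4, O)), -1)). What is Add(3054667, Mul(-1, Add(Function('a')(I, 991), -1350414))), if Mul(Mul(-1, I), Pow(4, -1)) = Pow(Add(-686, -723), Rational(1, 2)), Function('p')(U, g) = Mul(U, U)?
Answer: Add(Rational(6277238726, 1425), Mul(Rational(-1699, 5700), I, Pow(1409, Rational(1, 2)))) ≈ Add(4.4051e+6, Mul(-11.189, I))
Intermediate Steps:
Function('p')(U, g) = Pow(U, 2)
I = Mul(-4, I, Pow(1409, Rational(1, 2))) (I = Mul(-4, Pow(Add(-686, -723), Rational(1, 2))) = Mul(-4, Pow(-1409, Rational(1, 2))) = Mul(-4, Mul(I, Pow(1409, Rational(1, 2)))) = Mul(-4, I, Pow(1409, Rational(1, 2))) ≈ Mul(-150.15, I))
Function('a')(O, S) = Mul(Pow(Add(16, O), -1), Add(708, S)) (Function('a')(O, S) = Mul(Add(S, 708), Pow(Add(O, Pow(4, 2)), -1)) = Mul(Add(708, S), Pow(Add(O, 16), -1)) = Mul(Add(708, S), Pow(Add(16, O), -1)) = Mul(Pow(Add(16, O), -1), Add(708, S)))
Add(3054667, Mul(-1, Add(Function('a')(I, 991), -1350414))) = Add(3054667, Mul(-1, Add(Mul(Pow(Add(16, Mul(-4, I, Pow(1409, Rational(1, 2)))), -1), Add(708, 991)), -1350414))) = Add(3054667, Mul(-1, Add(Mul(Pow(Add(16, Mul(-4, I, Pow(1409, Rational(1, 2)))), -1), 1699), -1350414))) = Add(3054667, Mul(-1, Add(Mul(1699, Pow(Add(16, Mul(-4, I, Pow(1409, Rational(1, 2)))), -1)), -1350414))) = Add(3054667, Mul(-1, Add(-1350414, Mul(1699, Pow(Add(16, Mul(-4, I, Pow(1409, Rational(1, 2)))), -1))))) = Add(3054667, Add(1350414, Mul(-1699, Pow(Add(16, Mul(-4, I, Pow(1409, Rational(1, 2)))), -1)))) = Add(4405081, Mul(-1699, Pow(Add(16, Mul(-4, I, Pow(1409, Rational(1, 2)))), -1)))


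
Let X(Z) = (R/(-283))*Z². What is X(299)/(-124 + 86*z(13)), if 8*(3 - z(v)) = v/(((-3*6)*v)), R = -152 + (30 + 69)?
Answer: 341154216/2742553 ≈ 124.39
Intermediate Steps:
R = -53 (R = -152 + 99 = -53)
z(v) = 433/144 (z(v) = 3 - v/(8*((-3*6)*v)) = 3 - v/(8*((-18*v))) = 3 - v*(-1/(18*v))/8 = 3 - ⅛*(-1/18) = 3 + 1/144 = 433/144)
X(Z) = 53*Z²/283 (X(Z) = (-53/(-283))*Z² = (-53*(-1/283))*Z² = 53*Z²/283)
X(299)/(-124 + 86*z(13)) = ((53/283)*299²)/(-124 + 86*(433/144)) = ((53/283)*89401)/(-124 + 18619/72) = 4738253/(283*(9691/72)) = (4738253/283)*(72/9691) = 341154216/2742553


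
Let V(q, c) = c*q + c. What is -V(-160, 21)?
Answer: 3339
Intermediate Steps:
V(q, c) = c + c*q
-V(-160, 21) = -21*(1 - 160) = -21*(-159) = -1*(-3339) = 3339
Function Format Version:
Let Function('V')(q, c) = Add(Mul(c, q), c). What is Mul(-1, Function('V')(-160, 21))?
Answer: 3339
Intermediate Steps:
Function('V')(q, c) = Add(c, Mul(c, q))
Mul(-1, Function('V')(-160, 21)) = Mul(-1, Mul(21, Add(1, -160))) = Mul(-1, Mul(21, -159)) = Mul(-1, -3339) = 3339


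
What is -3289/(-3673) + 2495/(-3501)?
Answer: 2350654/12859173 ≈ 0.18280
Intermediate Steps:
-3289/(-3673) + 2495/(-3501) = -3289*(-1/3673) + 2495*(-1/3501) = 3289/3673 - 2495/3501 = 2350654/12859173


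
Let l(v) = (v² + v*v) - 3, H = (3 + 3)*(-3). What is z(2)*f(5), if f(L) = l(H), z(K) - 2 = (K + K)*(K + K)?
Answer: 11610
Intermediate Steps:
H = -18 (H = 6*(-3) = -18)
z(K) = 2 + 4*K² (z(K) = 2 + (K + K)*(K + K) = 2 + (2*K)*(2*K) = 2 + 4*K²)
l(v) = -3 + 2*v² (l(v) = (v² + v²) - 3 = 2*v² - 3 = -3 + 2*v²)
f(L) = 645 (f(L) = -3 + 2*(-18)² = -3 + 2*324 = -3 + 648 = 645)
z(2)*f(5) = (2 + 4*2²)*645 = (2 + 4*4)*645 = (2 + 16)*645 = 18*645 = 11610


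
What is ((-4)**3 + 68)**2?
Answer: 16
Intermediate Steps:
((-4)**3 + 68)**2 = (-64 + 68)**2 = 4**2 = 16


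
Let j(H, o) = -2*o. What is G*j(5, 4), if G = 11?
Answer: -88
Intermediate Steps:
G*j(5, 4) = 11*(-2*4) = 11*(-8) = -88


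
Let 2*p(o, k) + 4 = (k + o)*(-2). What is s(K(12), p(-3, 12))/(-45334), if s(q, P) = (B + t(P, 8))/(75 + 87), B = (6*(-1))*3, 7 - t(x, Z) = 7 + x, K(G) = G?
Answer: 7/7344108 ≈ 9.5314e-7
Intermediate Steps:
t(x, Z) = -x (t(x, Z) = 7 - (7 + x) = 7 + (-7 - x) = -x)
B = -18 (B = -6*3 = -18)
p(o, k) = -2 - k - o (p(o, k) = -2 + ((k + o)*(-2))/2 = -2 + (-2*k - 2*o)/2 = -2 + (-k - o) = -2 - k - o)
s(q, P) = -1/9 - P/162 (s(q, P) = (-18 - P)/(75 + 87) = (-18 - P)/162 = (-18 - P)*(1/162) = -1/9 - P/162)
s(K(12), p(-3, 12))/(-45334) = (-1/9 - (-2 - 1*12 - 1*(-3))/162)/(-45334) = (-1/9 - (-2 - 12 + 3)/162)*(-1/45334) = (-1/9 - 1/162*(-11))*(-1/45334) = (-1/9 + 11/162)*(-1/45334) = -7/162*(-1/45334) = 7/7344108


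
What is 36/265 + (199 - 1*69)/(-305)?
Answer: -4694/16165 ≈ -0.29038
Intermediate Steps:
36/265 + (199 - 1*69)/(-305) = 36*(1/265) + (199 - 69)*(-1/305) = 36/265 + 130*(-1/305) = 36/265 - 26/61 = -4694/16165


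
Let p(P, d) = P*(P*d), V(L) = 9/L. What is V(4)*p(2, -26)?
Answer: -234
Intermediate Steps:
p(P, d) = d*P**2
V(4)*p(2, -26) = (9/4)*(-26*2**2) = (9*(1/4))*(-26*4) = (9/4)*(-104) = -234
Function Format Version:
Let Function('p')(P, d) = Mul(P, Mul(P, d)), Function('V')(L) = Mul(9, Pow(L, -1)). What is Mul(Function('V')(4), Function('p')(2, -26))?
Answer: -234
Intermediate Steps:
Function('p')(P, d) = Mul(d, Pow(P, 2))
Mul(Function('V')(4), Function('p')(2, -26)) = Mul(Mul(9, Pow(4, -1)), Mul(-26, Pow(2, 2))) = Mul(Mul(9, Rational(1, 4)), Mul(-26, 4)) = Mul(Rational(9, 4), -104) = -234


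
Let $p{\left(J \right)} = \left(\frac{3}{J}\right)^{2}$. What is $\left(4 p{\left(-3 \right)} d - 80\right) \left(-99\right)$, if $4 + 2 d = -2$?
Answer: $9108$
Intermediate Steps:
$d = -3$ ($d = -2 + \frac{1}{2} \left(-2\right) = -2 - 1 = -3$)
$p{\left(J \right)} = \frac{9}{J^{2}}$
$\left(4 p{\left(-3 \right)} d - 80\right) \left(-99\right) = \left(4 \cdot \frac{9}{9} \left(-3\right) - 80\right) \left(-99\right) = \left(4 \cdot 9 \cdot \frac{1}{9} \left(-3\right) - 80\right) \left(-99\right) = \left(4 \cdot 1 \left(-3\right) - 80\right) \left(-99\right) = \left(4 \left(-3\right) - 80\right) \left(-99\right) = \left(-12 - 80\right) \left(-99\right) = \left(-92\right) \left(-99\right) = 9108$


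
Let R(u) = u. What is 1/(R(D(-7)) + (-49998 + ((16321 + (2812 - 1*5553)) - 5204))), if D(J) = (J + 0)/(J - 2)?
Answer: -9/374591 ≈ -2.4026e-5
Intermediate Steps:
D(J) = J/(-2 + J)
1/(R(D(-7)) + (-49998 + ((16321 + (2812 - 1*5553)) - 5204))) = 1/(-7/(-2 - 7) + (-49998 + ((16321 + (2812 - 1*5553)) - 5204))) = 1/(-7/(-9) + (-49998 + ((16321 + (2812 - 5553)) - 5204))) = 1/(-7*(-⅑) + (-49998 + ((16321 - 2741) - 5204))) = 1/(7/9 + (-49998 + (13580 - 5204))) = 1/(7/9 + (-49998 + 8376)) = 1/(7/9 - 41622) = 1/(-374591/9) = -9/374591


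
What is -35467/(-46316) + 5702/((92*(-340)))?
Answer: 105664241/181095560 ≈ 0.58347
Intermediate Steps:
-35467/(-46316) + 5702/((92*(-340))) = -35467*(-1/46316) + 5702/(-31280) = 35467/46316 + 5702*(-1/31280) = 35467/46316 - 2851/15640 = 105664241/181095560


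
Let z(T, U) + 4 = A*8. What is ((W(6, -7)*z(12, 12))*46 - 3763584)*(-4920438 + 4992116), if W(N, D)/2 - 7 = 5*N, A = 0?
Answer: -270742141600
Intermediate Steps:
W(N, D) = 14 + 10*N (W(N, D) = 14 + 2*(5*N) = 14 + 10*N)
z(T, U) = -4 (z(T, U) = -4 + 0*8 = -4 + 0 = -4)
((W(6, -7)*z(12, 12))*46 - 3763584)*(-4920438 + 4992116) = (((14 + 10*6)*(-4))*46 - 3763584)*(-4920438 + 4992116) = (((14 + 60)*(-4))*46 - 3763584)*71678 = ((74*(-4))*46 - 3763584)*71678 = (-296*46 - 3763584)*71678 = (-13616 - 3763584)*71678 = -3777200*71678 = -270742141600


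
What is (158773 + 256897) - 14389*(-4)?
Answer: 473226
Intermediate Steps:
(158773 + 256897) - 14389*(-4) = 415670 + 57556 = 473226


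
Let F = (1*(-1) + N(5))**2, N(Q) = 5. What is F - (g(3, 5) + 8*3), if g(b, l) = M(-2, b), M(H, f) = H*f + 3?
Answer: -5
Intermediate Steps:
M(H, f) = 3 + H*f
g(b, l) = 3 - 2*b
F = 16 (F = (1*(-1) + 5)**2 = (-1 + 5)**2 = 4**2 = 16)
F - (g(3, 5) + 8*3) = 16 - ((3 - 2*3) + 8*3) = 16 - ((3 - 6) + 24) = 16 - (-3 + 24) = 16 - 1*21 = 16 - 21 = -5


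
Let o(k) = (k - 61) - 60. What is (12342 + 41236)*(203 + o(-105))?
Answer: -1232294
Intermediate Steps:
o(k) = -121 + k (o(k) = (-61 + k) - 60 = -121 + k)
(12342 + 41236)*(203 + o(-105)) = (12342 + 41236)*(203 + (-121 - 105)) = 53578*(203 - 226) = 53578*(-23) = -1232294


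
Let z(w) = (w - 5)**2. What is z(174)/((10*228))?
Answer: 28561/2280 ≈ 12.527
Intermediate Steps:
z(w) = (-5 + w)**2
z(174)/((10*228)) = (-5 + 174)**2/((10*228)) = 169**2/2280 = 28561*(1/2280) = 28561/2280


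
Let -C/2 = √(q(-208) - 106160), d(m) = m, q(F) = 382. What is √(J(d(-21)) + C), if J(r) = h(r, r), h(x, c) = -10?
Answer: √(-10 - 2*I*√105778) ≈ 17.896 - 18.173*I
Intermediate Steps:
J(r) = -10
C = -2*I*√105778 (C = -2*√(382 - 106160) = -2*I*√105778 ≈ -650.47*I)
√(J(d(-21)) + C) = √(-10 - 2*I*√105778)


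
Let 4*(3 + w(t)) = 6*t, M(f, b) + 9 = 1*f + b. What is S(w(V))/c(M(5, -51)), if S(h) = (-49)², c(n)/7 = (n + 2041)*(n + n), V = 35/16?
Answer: -343/218460 ≈ -0.0015701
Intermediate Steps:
M(f, b) = -9 + b + f (M(f, b) = -9 + (1*f + b) = -9 + (f + b) = -9 + (b + f) = -9 + b + f)
V = 35/16 (V = 35*(1/16) = 35/16 ≈ 2.1875)
w(t) = -3 + 3*t/2 (w(t) = -3 + (6*t)/4 = -3 + 3*t/2)
c(n) = 14*n*(2041 + n) (c(n) = 7*((n + 2041)*(n + n)) = 7*((2041 + n)*(2*n)) = 7*(2*n*(2041 + n)) = 14*n*(2041 + n))
S(h) = 2401
S(w(V))/c(M(5, -51)) = 2401/((14*(-9 - 51 + 5)*(2041 + (-9 - 51 + 5)))) = 2401/((14*(-55)*(2041 - 55))) = 2401/((14*(-55)*1986)) = 2401/(-1529220) = 2401*(-1/1529220) = -343/218460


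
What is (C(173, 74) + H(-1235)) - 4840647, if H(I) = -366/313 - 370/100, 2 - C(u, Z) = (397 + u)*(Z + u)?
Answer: -15591906791/3130 ≈ -4.9814e+6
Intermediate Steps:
C(u, Z) = 2 - (397 + u)*(Z + u)
H(I) = -15241/3130 (H(I) = -366*1/313 - 370*1/100 = -366/313 - 37/10 = -15241/3130)
(C(173, 74) + H(-1235)) - 4840647 = ((2 - 1*173**2 - 397*74 - 397*173 - 1*74*173) - 15241/3130) - 4840647 = ((2 - 1*29929 - 29378 - 68681 - 12802) - 15241/3130) - 4840647 = ((2 - 29929 - 29378 - 68681 - 12802) - 15241/3130) - 4840647 = (-140788 - 15241/3130) - 4840647 = -440681681/3130 - 4840647 = -15591906791/3130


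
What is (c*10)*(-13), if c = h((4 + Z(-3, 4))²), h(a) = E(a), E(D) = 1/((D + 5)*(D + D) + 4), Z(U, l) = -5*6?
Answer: -65/460358 ≈ -0.00014119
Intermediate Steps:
Z(U, l) = -30
E(D) = 1/(4 + 2*D*(5 + D)) (E(D) = 1/((5 + D)*(2*D) + 4) = 1/(2*D*(5 + D) + 4) = 1/(4 + 2*D*(5 + D)))
h(a) = 1/(2*(2 + a² + 5*a))
c = 1/920716 (c = 1/(2*(2 + ((4 - 30)²)² + 5*(4 - 30)²)) = 1/(2*(2 + ((-26)²)² + 5*(-26)²)) = 1/(2*(2 + 676² + 5*676)) = 1/(2*(2 + 456976 + 3380)) = (½)/460358 = (½)*(1/460358) = 1/920716 ≈ 1.0861e-6)
(c*10)*(-13) = ((1/920716)*10)*(-13) = (5/460358)*(-13) = -65/460358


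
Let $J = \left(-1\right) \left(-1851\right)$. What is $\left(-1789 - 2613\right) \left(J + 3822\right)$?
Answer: $-24972546$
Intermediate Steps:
$J = 1851$
$\left(-1789 - 2613\right) \left(J + 3822\right) = \left(-1789 - 2613\right) \left(1851 + 3822\right) = \left(-4402\right) 5673 = -24972546$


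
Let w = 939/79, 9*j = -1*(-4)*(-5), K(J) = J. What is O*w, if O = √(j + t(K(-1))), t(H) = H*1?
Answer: 313*I*√29/79 ≈ 21.336*I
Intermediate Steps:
j = -20/9 (j = (-1*(-4)*(-5))/9 = (4*(-5))/9 = (⅑)*(-20) = -20/9 ≈ -2.2222)
t(H) = H
w = 939/79 (w = 939*(1/79) = 939/79 ≈ 11.886)
O = I*√29/3 (O = √(-20/9 - 1) = √(-29/9) = I*√29/3 ≈ 1.7951*I)
O*w = (I*√29/3)*(939/79) = 313*I*√29/79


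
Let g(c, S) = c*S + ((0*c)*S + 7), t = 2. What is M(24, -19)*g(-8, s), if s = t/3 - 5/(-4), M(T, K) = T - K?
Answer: -1075/3 ≈ -358.33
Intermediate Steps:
s = 23/12 (s = 2/3 - 5/(-4) = 2*(⅓) - 5*(-¼) = ⅔ + 5/4 = 23/12 ≈ 1.9167)
g(c, S) = 7 + S*c (g(c, S) = S*c + (0*S + 7) = S*c + (0 + 7) = S*c + 7 = 7 + S*c)
M(24, -19)*g(-8, s) = (24 - 1*(-19))*(7 + (23/12)*(-8)) = (24 + 19)*(7 - 46/3) = 43*(-25/3) = -1075/3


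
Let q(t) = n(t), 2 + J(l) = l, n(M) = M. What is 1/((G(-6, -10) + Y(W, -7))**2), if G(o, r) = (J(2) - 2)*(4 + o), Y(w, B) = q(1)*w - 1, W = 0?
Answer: 1/9 ≈ 0.11111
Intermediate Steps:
J(l) = -2 + l
q(t) = t
Y(w, B) = -1 + w (Y(w, B) = 1*w - 1 = w - 1 = -1 + w)
G(o, r) = -8 - 2*o (G(o, r) = ((-2 + 2) - 2)*(4 + o) = (0 - 2)*(4 + o) = -2*(4 + o) = -8 - 2*o)
1/((G(-6, -10) + Y(W, -7))**2) = 1/(((-8 - 2*(-6)) + (-1 + 0))**2) = 1/(((-8 + 12) - 1)**2) = 1/((4 - 1)**2) = 1/(3**2) = 1/9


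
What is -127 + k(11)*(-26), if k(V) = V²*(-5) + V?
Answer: 15317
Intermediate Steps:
k(V) = V - 5*V² (k(V) = -5*V² + V = V - 5*V²)
-127 + k(11)*(-26) = -127 + (11*(1 - 5*11))*(-26) = -127 + (11*(1 - 55))*(-26) = -127 + (11*(-54))*(-26) = -127 - 594*(-26) = -127 + 15444 = 15317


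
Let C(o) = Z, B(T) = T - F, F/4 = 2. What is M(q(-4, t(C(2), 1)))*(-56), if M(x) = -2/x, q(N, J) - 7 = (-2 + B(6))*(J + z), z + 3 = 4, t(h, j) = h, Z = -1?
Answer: 16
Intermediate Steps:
F = 8 (F = 4*2 = 8)
B(T) = -8 + T (B(T) = T - 1*8 = T - 8 = -8 + T)
C(o) = -1
z = 1 (z = -3 + 4 = 1)
q(N, J) = 3 - 4*J (q(N, J) = 7 + (-2 + (-8 + 6))*(J + 1) = 7 + (-2 - 2)*(1 + J) = 7 - 4*(1 + J) = 7 + (-4 - 4*J) = 3 - 4*J)
M(q(-4, t(C(2), 1)))*(-56) = -2/(3 - 4*(-1))*(-56) = -2/(3 + 4)*(-56) = -2/7*(-56) = 16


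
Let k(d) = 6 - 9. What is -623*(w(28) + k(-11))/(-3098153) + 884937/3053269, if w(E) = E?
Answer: 2789224886036/9459494512157 ≈ 0.29486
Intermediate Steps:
k(d) = -3
-623*(w(28) + k(-11))/(-3098153) + 884937/3053269 = -623*(28 - 3)/(-3098153) + 884937/3053269 = -623*25*(-1/3098153) + 884937*(1/3053269) = -15575*(-1/3098153) + 884937/3053269 = 15575/3098153 + 884937/3053269 = 2789224886036/9459494512157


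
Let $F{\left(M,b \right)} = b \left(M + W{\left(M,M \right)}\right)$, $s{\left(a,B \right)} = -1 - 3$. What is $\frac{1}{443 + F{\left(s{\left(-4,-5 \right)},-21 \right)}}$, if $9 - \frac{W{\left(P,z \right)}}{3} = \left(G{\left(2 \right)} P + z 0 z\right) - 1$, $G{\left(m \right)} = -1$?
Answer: $\frac{1}{149} \approx 0.0067114$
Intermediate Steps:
$s{\left(a,B \right)} = -4$ ($s{\left(a,B \right)} = -1 - 3 = -4$)
$W{\left(P,z \right)} = 30 + 3 P$ ($W{\left(P,z \right)} = 27 - 3 \left(\left(- P + z 0 z\right) - 1\right) = 27 - 3 \left(\left(- P + 0 z\right) - 1\right) = 27 - 3 \left(\left(- P + 0\right) - 1\right) = 27 - 3 \left(- P - 1\right) = 27 - 3 \left(-1 - P\right) = 27 + \left(3 + 3 P\right) = 30 + 3 P$)
$F{\left(M,b \right)} = b \left(30 + 4 M\right)$ ($F{\left(M,b \right)} = b \left(M + \left(30 + 3 M\right)\right) = b \left(30 + 4 M\right)$)
$\frac{1}{443 + F{\left(s{\left(-4,-5 \right)},-21 \right)}} = \frac{1}{443 + 2 \left(-21\right) \left(15 + 2 \left(-4\right)\right)} = \frac{1}{443 + 2 \left(-21\right) \left(15 - 8\right)} = \frac{1}{443 + 2 \left(-21\right) 7} = \frac{1}{443 - 294} = \frac{1}{149}$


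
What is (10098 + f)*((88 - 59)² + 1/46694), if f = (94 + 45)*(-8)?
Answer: 176438559915/23347 ≈ 7.5572e+6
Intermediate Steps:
f = -1112 (f = 139*(-8) = -1112)
(10098 + f)*((88 - 59)² + 1/46694) = (10098 - 1112)*((88 - 59)² + 1/46694) = 8986*(29² + 1/46694) = 8986*(841 + 1/46694) = 8986*(39269655/46694) = 176438559915/23347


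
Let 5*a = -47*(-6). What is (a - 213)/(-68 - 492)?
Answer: 783/2800 ≈ 0.27964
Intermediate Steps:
a = 282/5 (a = (-47*(-6))/5 = (1/5)*282 = 282/5 ≈ 56.400)
(a - 213)/(-68 - 492) = (282/5 - 213)/(-68 - 492) = -783/5/(-560) = -783/5*(-1/560) = 783/2800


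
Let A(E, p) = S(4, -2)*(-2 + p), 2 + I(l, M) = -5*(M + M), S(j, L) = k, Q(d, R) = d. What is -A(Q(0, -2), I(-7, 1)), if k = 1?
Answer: 14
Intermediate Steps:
S(j, L) = 1
I(l, M) = -2 - 10*M (I(l, M) = -2 - 5*(M + M) = -2 - 10*M)
A(E, p) = -2 + p (A(E, p) = 1*(-2 + p) = -2 + p)
-A(Q(0, -2), I(-7, 1)) = -(-2 + (-2 - 10*1)) = -(-2 + (-2 - 10)) = -(-2 - 12) = -1*(-14) = 14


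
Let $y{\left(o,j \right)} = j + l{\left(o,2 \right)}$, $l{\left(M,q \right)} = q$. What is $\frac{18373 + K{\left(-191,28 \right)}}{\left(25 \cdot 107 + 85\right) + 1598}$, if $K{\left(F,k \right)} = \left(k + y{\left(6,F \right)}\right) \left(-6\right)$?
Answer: $\frac{19339}{4358} \approx 4.4376$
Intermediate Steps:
$y{\left(o,j \right)} = 2 + j$ ($y{\left(o,j \right)} = j + 2 = 2 + j$)
$K{\left(F,k \right)} = -12 - 6 F - 6 k$ ($K{\left(F,k \right)} = \left(k + \left(2 + F\right)\right) \left(-6\right) = \left(2 + F + k\right) \left(-6\right) = -12 - 6 F - 6 k$)
$\frac{18373 + K{\left(-191,28 \right)}}{\left(25 \cdot 107 + 85\right) + 1598} = \frac{18373 - -966}{\left(25 \cdot 107 + 85\right) + 1598} = \frac{18373 - -966}{\left(2675 + 85\right) + 1598} = \frac{18373 + 966}{2760 + 1598} = \frac{19339}{4358}$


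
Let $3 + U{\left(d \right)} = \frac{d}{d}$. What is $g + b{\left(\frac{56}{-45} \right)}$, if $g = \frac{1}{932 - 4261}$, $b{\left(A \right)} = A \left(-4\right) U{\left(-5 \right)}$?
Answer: $- \frac{1491437}{149805} \approx -9.9559$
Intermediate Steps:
$U{\left(d \right)} = -2$ ($U{\left(d \right)} = -3 + \frac{d}{d} = -3 + 1 = -2$)
$b{\left(A \right)} = 8 A$ ($b{\left(A \right)} = A \left(-4\right) \left(-2\right) = - 4 A \left(-2\right) = 8 A$)
$g = - \frac{1}{3329}$ ($g = \frac{1}{-3329} = - \frac{1}{3329} \approx -0.00030039$)
$g + b{\left(\frac{56}{-45} \right)} = - \frac{1}{3329} + 8 \frac{56}{-45} = - \frac{1}{3329} + 8 \cdot 56 \left(- \frac{1}{45}\right) = - \frac{1}{3329} + 8 \left(- \frac{56}{45}\right) = - \frac{1}{3329} - \frac{448}{45} = - \frac{1491437}{149805}$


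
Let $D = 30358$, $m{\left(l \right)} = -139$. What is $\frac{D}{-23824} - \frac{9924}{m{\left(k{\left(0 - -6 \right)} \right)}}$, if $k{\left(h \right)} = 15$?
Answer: $\frac{116104807}{1655768} \approx 70.121$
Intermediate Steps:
$\frac{D}{-23824} - \frac{9924}{m{\left(k{\left(0 - -6 \right)} \right)}} = \frac{30358}{-23824} - \frac{9924}{-139} = 30358 \left(- \frac{1}{23824}\right) - - \frac{9924}{139} = - \frac{15179}{11912} + \frac{9924}{139} = \frac{116104807}{1655768}$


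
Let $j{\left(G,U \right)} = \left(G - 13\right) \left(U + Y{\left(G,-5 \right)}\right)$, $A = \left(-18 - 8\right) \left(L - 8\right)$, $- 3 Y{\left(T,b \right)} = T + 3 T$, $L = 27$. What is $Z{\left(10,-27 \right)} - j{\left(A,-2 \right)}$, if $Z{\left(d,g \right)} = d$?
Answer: $332940$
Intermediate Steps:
$Y{\left(T,b \right)} = - \frac{4 T}{3}$ ($Y{\left(T,b \right)} = - \frac{T + 3 T}{3} = - \frac{4 T}{3}$)
$A = -494$ ($A = \left(-18 - 8\right) \left(27 - 8\right) = \left(-26\right) 19 = -494$)
$j{\left(G,U \right)} = \left(-13 + G\right) \left(U - \frac{4 G}{3}\right)$ ($j{\left(G,U \right)} = \left(G - 13\right) \left(U - \frac{4 G}{3}\right) = \left(-13 + G\right) \left(U - \frac{4 G}{3}\right)$)
$Z{\left(10,-27 \right)} - j{\left(A,-2 \right)} = 10 - \left(\left(-13\right) \left(-2\right) - \frac{4 \left(-494\right)^{2}}{3} + \frac{52}{3} \left(-494\right) - -988\right) = 10 - \left(26 - \frac{976144}{3} - \frac{25688}{3} + 988\right) = 10 - -332930 = 10 + 332930 = 332940$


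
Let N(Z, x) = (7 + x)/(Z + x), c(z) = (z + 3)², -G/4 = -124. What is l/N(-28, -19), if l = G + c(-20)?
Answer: 36895/12 ≈ 3074.6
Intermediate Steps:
G = 496 (G = -4*(-124) = 496)
c(z) = (3 + z)²
N(Z, x) = (7 + x)/(Z + x)
l = 785 (l = 496 + (3 - 20)² = 496 + (-17)² = 496 + 289 = 785)
l/N(-28, -19) = 785/(((7 - 19)/(-28 - 19))) = 785/((-12/(-47))) = 785/((-1/47*(-12))) = 785/(12/47) = 785*(47/12) = 36895/12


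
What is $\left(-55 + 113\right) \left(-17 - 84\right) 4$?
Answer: $-23432$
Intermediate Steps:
$\left(-55 + 113\right) \left(-17 - 84\right) 4 = 58 \left(-101\right) 4 = \left(-5858\right) 4 = -23432$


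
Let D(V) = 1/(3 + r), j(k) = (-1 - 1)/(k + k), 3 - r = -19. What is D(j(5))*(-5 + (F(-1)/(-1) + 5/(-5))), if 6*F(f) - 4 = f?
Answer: -13/50 ≈ -0.26000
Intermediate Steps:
r = 22 (r = 3 - 1*(-19) = 3 + 19 = 22)
F(f) = 2/3 + f/6
j(k) = -1/k (j(k) = -2*1/(2*k) = -1/k)
D(V) = 1/25 (D(V) = 1/(3 + 22) = 1/25)
D(j(5))*(-5 + (F(-1)/(-1) + 5/(-5))) = (-5 + ((2/3 + (1/6)*(-1))/(-1) + 5/(-5)))/25 = (-5 + ((2/3 - 1/6)*(-1) + 5*(-1/5)))/25 = (-5 + ((1/2)*(-1) - 1))/25 = (-5 + (-1/2 - 1))/25 = (-5 - 3/2)/25 = (1/25)*(-13/2) = -13/50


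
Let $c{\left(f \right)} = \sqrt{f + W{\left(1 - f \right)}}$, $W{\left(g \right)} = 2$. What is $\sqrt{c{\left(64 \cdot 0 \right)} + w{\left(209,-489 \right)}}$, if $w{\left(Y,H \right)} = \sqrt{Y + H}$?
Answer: $\sqrt{\sqrt{2} + 2 i \sqrt{70}} \approx 3.0172 + 2.773 i$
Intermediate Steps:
$w{\left(Y,H \right)} = \sqrt{H + Y}$
$c{\left(f \right)} = \sqrt{2 + f}$ ($c{\left(f \right)} = \sqrt{f + 2} = \sqrt{2 + f}$)
$\sqrt{c{\left(64 \cdot 0 \right)} + w{\left(209,-489 \right)}} = \sqrt{\sqrt{2 + 64 \cdot 0} + \sqrt{-489 + 209}} = \sqrt{\sqrt{2 + 0} + \sqrt{-280}} = \sqrt{\sqrt{2} + 2 i \sqrt{70}}$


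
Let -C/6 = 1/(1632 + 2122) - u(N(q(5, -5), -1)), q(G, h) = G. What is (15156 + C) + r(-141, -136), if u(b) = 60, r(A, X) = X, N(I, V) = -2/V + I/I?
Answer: 28868257/1877 ≈ 15380.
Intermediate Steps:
N(I, V) = 1 - 2/V (N(I, V) = -2/V + 1 = 1 - 2/V)
C = 675717/1877 (C = -6*(1/(1632 + 2122) - 1*60) = -6*(1/3754 - 60) = -6*(-225239/3754) = 675717/1877 ≈ 360.00)
(15156 + C) + r(-141, -136) = (15156 + 675717/1877) - 136 = 29123529/1877 - 136 = 28868257/1877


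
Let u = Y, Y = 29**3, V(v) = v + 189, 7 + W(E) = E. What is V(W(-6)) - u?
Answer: -24213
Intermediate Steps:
W(E) = -7 + E
V(v) = 189 + v
Y = 24389
u = 24389
V(W(-6)) - u = (189 + (-7 - 6)) - 1*24389 = (189 - 13) - 24389 = 176 - 24389 = -24213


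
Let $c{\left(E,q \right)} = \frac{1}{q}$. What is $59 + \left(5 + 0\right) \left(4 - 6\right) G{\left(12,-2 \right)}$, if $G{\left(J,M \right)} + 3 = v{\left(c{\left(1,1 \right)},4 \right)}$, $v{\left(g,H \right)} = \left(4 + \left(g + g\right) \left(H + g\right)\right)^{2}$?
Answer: $-1871$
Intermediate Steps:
$v{\left(g,H \right)} = \left(4 + 2 g \left(H + g\right)\right)^{2}$
$G{\left(J,M \right)} = 193$ ($G{\left(J,M \right)} = -3 + 4 \left(2 + \left(1^{-1}\right)^{2} + \frac{4}{1}\right)^{2} = -3 + 4 \left(2 + 1^{2} + 4 \cdot 1\right)^{2} = -3 + 4 \left(2 + 1 + 4\right)^{2} = -3 + 4 \cdot 7^{2} = -3 + 4 \cdot 49 = -3 + 196 = 193$)
$59 + \left(5 + 0\right) \left(4 - 6\right) G{\left(12,-2 \right)} = 59 + \left(5 + 0\right) \left(4 - 6\right) 193 = 59 + 5 \left(4 - 6\right) 193 = 59 + 5 \left(-2\right) 193 = 59 - 1930 = -1871$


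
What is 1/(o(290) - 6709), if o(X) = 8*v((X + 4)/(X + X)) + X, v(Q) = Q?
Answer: -145/930167 ≈ -0.00015589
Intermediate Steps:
o(X) = X + 4*(4 + X)/X (o(X) = 8*((X + 4)/(X + X)) + X = 8*((4 + X)/((2*X))) + X = 8*((4 + X)*(1/(2*X))) + X = 8*((4 + X)/(2*X)) + X = 4*(4 + X)/X + X = X + 4*(4 + X)/X)
1/(o(290) - 6709) = 1/((4 + 290 + 16/290) - 6709) = 1/((4 + 290 + 16*(1/290)) - 6709) = 1/((4 + 290 + 8/145) - 6709) = 1/(42638/145 - 6709) = 1/(-930167/145) = -145/930167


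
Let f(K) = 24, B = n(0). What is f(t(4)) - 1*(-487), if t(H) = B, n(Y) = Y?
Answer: 511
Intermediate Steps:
B = 0
t(H) = 0
f(t(4)) - 1*(-487) = 24 - 1*(-487) = 24 + 487 = 511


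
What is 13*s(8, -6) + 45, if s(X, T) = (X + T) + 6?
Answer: 149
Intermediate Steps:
s(X, T) = 6 + T + X (s(X, T) = (T + X) + 6 = 6 + T + X)
13*s(8, -6) + 45 = 13*(6 - 6 + 8) + 45 = 13*8 + 45 = 104 + 45 = 149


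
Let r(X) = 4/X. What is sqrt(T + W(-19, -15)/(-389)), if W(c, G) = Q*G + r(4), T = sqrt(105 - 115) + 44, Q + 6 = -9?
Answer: sqrt(6570210 + 151321*I*sqrt(10))/389 ≈ 6.5937 + 0.2398*I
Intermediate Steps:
Q = -15 (Q = -6 - 9 = -15)
T = 44 + I*sqrt(10) (T = sqrt(-10) + 44 = I*sqrt(10) + 44 = 44 + I*sqrt(10) ≈ 44.0 + 3.1623*I)
W(c, G) = 1 - 15*G (W(c, G) = -15*G + 4/4 = -15*G + 4*(1/4) = -15*G + 1 = 1 - 15*G)
sqrt(T + W(-19, -15)/(-389)) = sqrt((44 + I*sqrt(10)) + (1 - 15*(-15))/(-389)) = sqrt((44 + I*sqrt(10)) + (1 + 225)*(-1/389)) = sqrt((44 + I*sqrt(10)) + 226*(-1/389)) = sqrt((44 + I*sqrt(10)) - 226/389) = sqrt(16890/389 + I*sqrt(10))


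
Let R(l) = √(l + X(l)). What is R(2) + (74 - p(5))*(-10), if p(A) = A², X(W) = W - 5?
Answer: -490 + I ≈ -490.0 + 1.0*I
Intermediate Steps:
X(W) = -5 + W
R(l) = √(-5 + 2*l) (R(l) = √(l + (-5 + l)) = √(-5 + 2*l))
R(2) + (74 - p(5))*(-10) = √(-5 + 2*2) + (74 - 1*5²)*(-10) = √(-5 + 4) + (74 - 1*25)*(-10) = √(-1) + (74 - 25)*(-10) = I + 49*(-10) = I - 490 = -490 + I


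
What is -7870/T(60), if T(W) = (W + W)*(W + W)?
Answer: -787/1440 ≈ -0.54653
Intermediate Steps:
T(W) = 4*W² (T(W) = (2*W)*(2*W) = 4*W²)
-7870/T(60) = -7870/(4*60²) = -7870/(4*3600) = -7870/14400 = -7870*1/14400 = -787/1440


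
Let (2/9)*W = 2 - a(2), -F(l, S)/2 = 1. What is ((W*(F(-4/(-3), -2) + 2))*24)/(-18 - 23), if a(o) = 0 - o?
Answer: 0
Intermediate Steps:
F(l, S) = -2 (F(l, S) = -2*1 = -2)
a(o) = -o
W = 18 (W = 9*(2 - (-1)*2)/2 = 9*(2 - 1*(-2))/2 = 9*(2 + 2)/2 = (9/2)*4 = 18)
((W*(F(-4/(-3), -2) + 2))*24)/(-18 - 23) = ((18*(-2 + 2))*24)/(-18 - 23) = ((18*0)*24)/(-41) = (0*24)*(-1/41) = 0*(-1/41) = 0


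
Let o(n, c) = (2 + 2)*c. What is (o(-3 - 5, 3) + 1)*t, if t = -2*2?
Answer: -52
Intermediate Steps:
o(n, c) = 4*c
t = -4
(o(-3 - 5, 3) + 1)*t = (4*3 + 1)*(-4) = (12 + 1)*(-4) = 13*(-4) = -52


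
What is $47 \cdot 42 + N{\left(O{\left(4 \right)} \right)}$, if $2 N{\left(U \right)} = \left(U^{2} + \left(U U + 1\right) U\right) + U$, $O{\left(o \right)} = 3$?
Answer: $1995$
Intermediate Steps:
$N{\left(U \right)} = \frac{U}{2} + \frac{U^{2}}{2} + \frac{U \left(1 + U^{2}\right)}{2}$ ($N{\left(U \right)} = \frac{\left(U^{2} + \left(U U + 1\right) U\right) + U}{2} = \frac{\left(U^{2} + \left(U^{2} + 1\right) U\right) + U}{2} = \frac{\left(U^{2} + \left(1 + U^{2}\right) U\right) + U}{2} = \frac{\left(U^{2} + U \left(1 + U^{2}\right)\right) + U}{2} = \frac{U + U^{2} + U \left(1 + U^{2}\right)}{2} = \frac{U}{2} + \frac{U^{2}}{2} + \frac{U \left(1 + U^{2}\right)}{2}$)
$47 \cdot 42 + N{\left(O{\left(4 \right)} \right)} = 47 \cdot 42 + \frac{1}{2} \cdot 3 \left(2 + 3 + 3^{2}\right) = 1974 + \frac{1}{2} \cdot 3 \left(2 + 3 + 9\right) = 1974 + \frac{1}{2} \cdot 3 \cdot 14 = 1974 + 21 = 1995$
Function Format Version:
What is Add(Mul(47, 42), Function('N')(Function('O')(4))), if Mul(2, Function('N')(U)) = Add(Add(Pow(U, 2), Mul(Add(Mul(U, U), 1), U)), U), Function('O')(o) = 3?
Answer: 1995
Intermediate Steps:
Function('N')(U) = Add(Mul(Rational(1, 2), U), Mul(Rational(1, 2), Pow(U, 2)), Mul(Rational(1, 2), U, Add(1, Pow(U, 2)))) (Function('N')(U) = Mul(Rational(1, 2), Add(Add(Pow(U, 2), Mul(Add(Mul(U, U), 1), U)), U)) = Mul(Rational(1, 2), Add(Add(Pow(U, 2), Mul(Add(Pow(U, 2), 1), U)), U)) = Mul(Rational(1, 2), Add(Add(Pow(U, 2), Mul(Add(1, Pow(U, 2)), U)), U)) = Mul(Rational(1, 2), Add(Add(Pow(U, 2), Mul(U, Add(1, Pow(U, 2)))), U)) = Mul(Rational(1, 2), Add(U, Pow(U, 2), Mul(U, Add(1, Pow(U, 2))))) = Add(Mul(Rational(1, 2), U), Mul(Rational(1, 2), Pow(U, 2)), Mul(Rational(1, 2), U, Add(1, Pow(U, 2)))))
Add(Mul(47, 42), Function('N')(Function('O')(4))) = Add(Mul(47, 42), Mul(Rational(1, 2), 3, Add(2, 3, Pow(3, 2)))) = Add(1974, Mul(Rational(1, 2), 3, Add(2, 3, 9))) = Add(1974, Mul(Rational(1, 2), 3, 14)) = Add(1974, 21) = 1995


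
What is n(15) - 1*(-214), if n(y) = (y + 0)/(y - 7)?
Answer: 1727/8 ≈ 215.88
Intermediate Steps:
n(y) = y/(-7 + y)
n(15) - 1*(-214) = 15/(-7 + 15) - 1*(-214) = 15/8 + 214 = 1727/8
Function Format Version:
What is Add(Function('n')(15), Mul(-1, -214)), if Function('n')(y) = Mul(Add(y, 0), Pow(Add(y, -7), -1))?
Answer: Rational(1727, 8) ≈ 215.88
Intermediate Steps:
Function('n')(y) = Mul(y, Pow(Add(-7, y), -1))
Add(Function('n')(15), Mul(-1, -214)) = Add(Mul(15, Pow(Add(-7, 15), -1)), Mul(-1, -214)) = Add(Mul(15, Pow(8, -1)), 214) = Add(Mul(15, Rational(1, 8)), 214) = Add(Rational(15, 8), 214) = Rational(1727, 8)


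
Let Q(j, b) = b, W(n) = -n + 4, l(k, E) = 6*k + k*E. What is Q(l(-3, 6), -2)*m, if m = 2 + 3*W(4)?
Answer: -4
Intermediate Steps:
l(k, E) = 6*k + E*k
W(n) = 4 - n
m = 2 (m = 2 + 3*(4 - 1*4) = 2 + 3*(4 - 4) = 2 + 3*0 = 2 + 0 = 2)
Q(l(-3, 6), -2)*m = -2*2 = -4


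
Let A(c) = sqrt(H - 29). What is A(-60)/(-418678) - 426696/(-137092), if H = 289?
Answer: 106674/34273 - sqrt(65)/209339 ≈ 3.1124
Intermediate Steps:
A(c) = 2*sqrt(65) (A(c) = sqrt(289 - 29) = sqrt(260) = 2*sqrt(65))
A(-60)/(-418678) - 426696/(-137092) = (2*sqrt(65))/(-418678) - 426696/(-137092) = (2*sqrt(65))*(-1/418678) - 426696*(-1/137092) = -sqrt(65)/209339 + 106674/34273 = 106674/34273 - sqrt(65)/209339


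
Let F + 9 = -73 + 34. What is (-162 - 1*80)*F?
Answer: 11616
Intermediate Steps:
F = -48 (F = -9 + (-73 + 34) = -9 - 39 = -48)
(-162 - 1*80)*F = (-162 - 1*80)*(-48) = (-162 - 80)*(-48) = -242*(-48) = 11616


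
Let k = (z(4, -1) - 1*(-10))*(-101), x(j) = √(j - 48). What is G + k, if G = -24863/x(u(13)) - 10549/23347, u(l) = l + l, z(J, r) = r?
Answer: -21232972/23347 + 24863*I*√22/22 ≈ -909.45 + 5300.8*I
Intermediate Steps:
u(l) = 2*l
x(j) = √(-48 + j)
G = -10549/23347 + 24863*I*√22/22 (G = -24863/√(-48 + 2*13) - 10549/23347 = -24863/√(-48 + 26) - 10549*1/23347 = -24863*(-I*√22/22) - 10549/23347 = -(-24863)*I*√22/22 - 10549/23347 = 24863*I*√22/22 - 10549/23347 = -10549/23347 + 24863*I*√22/22 ≈ -0.45184 + 5300.8*I)
k = -909 (k = (-1 - 1*(-10))*(-101) = (-1 + 10)*(-101) = 9*(-101) = -909)
G + k = (-10549/23347 + 24863*I*√22/22) - 909 = -21232972/23347 + 24863*I*√22/22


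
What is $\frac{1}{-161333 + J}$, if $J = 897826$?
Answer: $\frac{1}{736493} \approx 1.3578 \cdot 10^{-6}$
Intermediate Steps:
$\frac{1}{-161333 + J} = \frac{1}{-161333 + 897826} = \frac{1}{736493}$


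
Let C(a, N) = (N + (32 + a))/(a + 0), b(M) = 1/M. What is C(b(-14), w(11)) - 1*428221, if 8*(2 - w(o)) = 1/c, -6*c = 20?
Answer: -17147861/40 ≈ -4.2870e+5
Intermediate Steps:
c = -10/3 (c = -⅙*20 = -10/3 ≈ -3.3333)
w(o) = 163/80 (w(o) = 2 - 1/(8*(-10/3)) = 2 - ⅛*(-3/10) = 2 + 3/80 = 163/80)
C(a, N) = (32 + N + a)/a
C(b(-14), w(11)) - 1*428221 = (32 + 163/80 + 1/(-14))/(1/(-14)) - 1*428221 = (32 + 163/80 - 1/14)/(-1/14) - 428221 = -14*19021/560 - 428221 = -19021/40 - 428221 = -17147861/40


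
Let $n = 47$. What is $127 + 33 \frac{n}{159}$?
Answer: $\frac{7248}{53} \approx 136.75$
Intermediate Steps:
$127 + 33 \frac{n}{159} = 127 + 33 \cdot \frac{47}{159} = 127 + \frac{517}{53} = \frac{7248}{53}$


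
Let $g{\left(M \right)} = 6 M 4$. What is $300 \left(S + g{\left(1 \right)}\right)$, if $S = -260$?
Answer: $-70800$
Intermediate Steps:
$g{\left(M \right)} = 24 M$
$300 \left(S + g{\left(1 \right)}\right) = 300 \left(-260 + 24 \cdot 1\right) = 300 \left(-260 + 24\right) = 300 \left(-236\right) = -70800$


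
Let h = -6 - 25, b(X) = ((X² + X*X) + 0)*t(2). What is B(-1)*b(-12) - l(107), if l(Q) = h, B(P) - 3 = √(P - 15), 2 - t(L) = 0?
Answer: 1759 + 2304*I ≈ 1759.0 + 2304.0*I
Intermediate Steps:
t(L) = 2 (t(L) = 2 - 1*0 = 2 + 0 = 2)
B(P) = 3 + √(-15 + P) (B(P) = 3 + √(P - 15) = 3 + √(-15 + P))
b(X) = 4*X² (b(X) = ((X² + X*X) + 0)*2 = ((X² + X²) + 0)*2 = (2*X² + 0)*2 = (2*X²)*2 = 4*X²)
h = -31
l(Q) = -31
B(-1)*b(-12) - l(107) = (3 + √(-15 - 1))*(4*(-12)²) - 1*(-31) = (3 + √(-16))*(4*144) + 31 = (3 + 4*I)*576 + 31 = (1728 + 2304*I) + 31 = 1759 + 2304*I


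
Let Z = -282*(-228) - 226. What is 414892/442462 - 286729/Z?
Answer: -50142278179/14174270170 ≈ -3.5376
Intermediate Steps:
Z = 64070 (Z = 64296 - 226 = 64070)
414892/442462 - 286729/Z = 414892/442462 - 286729/64070 = 414892*(1/442462) - 286729*1/64070 = 207446/221231 - 286729/64070 = -50142278179/14174270170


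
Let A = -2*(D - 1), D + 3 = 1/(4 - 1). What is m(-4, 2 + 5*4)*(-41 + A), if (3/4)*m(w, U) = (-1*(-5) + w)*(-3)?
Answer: 404/3 ≈ 134.67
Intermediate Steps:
D = -8/3 (D = -3 + 1/(4 - 1) = -3 + 1/3 = -3 + ⅓ = -8/3 ≈ -2.6667)
m(w, U) = -20 - 4*w (m(w, U) = 4*((-1*(-5) + w)*(-3))/3 = 4*((5 + w)*(-3))/3 = 4*(-15 - 3*w)/3 = -20 - 4*w)
A = 22/3 (A = -2*(-8/3 - 1) = -2*(-11/3) = 22/3 ≈ 7.3333)
m(-4, 2 + 5*4)*(-41 + A) = (-20 - 4*(-4))*(-41 + 22/3) = (-20 + 16)*(-101/3) = -4*(-101/3) = 404/3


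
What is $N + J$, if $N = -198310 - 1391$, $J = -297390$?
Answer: $-497091$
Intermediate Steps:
$N = -199701$
$N + J = -199701 - 297390 = -497091$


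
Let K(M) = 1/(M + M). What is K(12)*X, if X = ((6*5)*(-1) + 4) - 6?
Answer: -4/3 ≈ -1.3333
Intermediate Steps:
K(M) = 1/(2*M)
X = -32 (X = (30*(-1) + 4) - 6 = (-30 + 4) - 6 = -26 - 6 = -32)
K(12)*X = ((½)/12)*(-32) = ((½)*(1/12))*(-32) = (1/24)*(-32) = -4/3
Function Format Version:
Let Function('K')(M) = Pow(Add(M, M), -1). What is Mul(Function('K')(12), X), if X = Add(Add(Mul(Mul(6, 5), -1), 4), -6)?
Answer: Rational(-4, 3) ≈ -1.3333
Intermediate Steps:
Function('K')(M) = Mul(Rational(1, 2), Pow(M, -1)) (Function('K')(M) = Pow(Mul(2, M), -1) = Mul(Rational(1, 2), Pow(M, -1)))
X = -32 (X = Add(Add(Mul(30, -1), 4), -6) = Add(Add(-30, 4), -6) = Add(-26, -6) = -32)
Mul(Function('K')(12), X) = Mul(Mul(Rational(1, 2), Pow(12, -1)), -32) = Mul(Mul(Rational(1, 2), Rational(1, 12)), -32) = Mul(Rational(1, 24), -32) = Rational(-4, 3)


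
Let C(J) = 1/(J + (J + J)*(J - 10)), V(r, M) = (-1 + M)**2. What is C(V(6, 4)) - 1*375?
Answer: -3376/9 ≈ -375.11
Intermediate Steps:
C(J) = 1/(J + 2*J*(-10 + J)) (C(J) = 1/(J + (2*J)*(-10 + J)) = 1/(J + 2*J*(-10 + J)))
C(V(6, 4)) - 1*375 = 1/(((-1 + 4)**2)*(-19 + 2*(-1 + 4)**2)) - 1*375 = 1/((3**2)*(-19 + 2*3**2)) - 375 = 1/(9*(-19 + 2*9)) - 375 = 1/(9*(-19 + 18)) - 375 = (1/9)/(-1) - 375 = (1/9)*(-1) - 375 = -1/9 - 375 = -3376/9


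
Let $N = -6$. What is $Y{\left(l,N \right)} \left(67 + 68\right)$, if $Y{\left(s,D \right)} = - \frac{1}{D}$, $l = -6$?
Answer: $\frac{45}{2} \approx 22.5$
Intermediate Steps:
$Y{\left(l,N \right)} \left(67 + 68\right) = - \frac{1}{-6} \left(67 + 68\right) = \left(-1\right) \left(- \frac{1}{6}\right) 135 = \frac{1}{6} \cdot 135 = \frac{45}{2}$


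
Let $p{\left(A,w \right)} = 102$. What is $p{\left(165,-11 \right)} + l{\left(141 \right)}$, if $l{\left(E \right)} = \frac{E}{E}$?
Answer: $103$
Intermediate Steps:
$l{\left(E \right)} = 1$
$p{\left(165,-11 \right)} + l{\left(141 \right)} = 102 + 1 = 103$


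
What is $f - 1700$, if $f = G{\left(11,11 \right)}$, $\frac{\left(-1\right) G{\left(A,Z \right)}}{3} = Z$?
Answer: $-1733$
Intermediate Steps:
$G{\left(A,Z \right)} = - 3 Z$
$f = -33$ ($f = \left(-3\right) 11 = -33$)
$f - 1700 = -33 - 1700 = -1733$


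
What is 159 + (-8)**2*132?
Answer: 8607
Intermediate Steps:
159 + (-8)**2*132 = 159 + 64*132 = 159 + 8448 = 8607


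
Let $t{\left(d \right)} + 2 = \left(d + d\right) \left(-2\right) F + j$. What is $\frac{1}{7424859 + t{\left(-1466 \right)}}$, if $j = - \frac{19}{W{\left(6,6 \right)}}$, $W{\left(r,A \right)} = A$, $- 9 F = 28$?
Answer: $\frac{18}{133318985} \approx 1.3501 \cdot 10^{-7}$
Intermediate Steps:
$F = - \frac{28}{9}$ ($F = \left(- \frac{1}{9}\right) 28 = - \frac{28}{9} \approx -3.1111$)
$j = - \frac{19}{6} \approx -3.1667$
$t{\left(d \right)} = - \frac{31}{6} + \frac{112 d}{9}$ ($t{\left(d \right)} = -2 + \left(\left(d + d\right) \left(-2\right) \left(- \frac{28}{9}\right) - \frac{19}{6}\right) = -2 + \left(2 d \left(-2\right) \left(- \frac{28}{9}\right) - \frac{19}{6}\right) = -2 + \left(- 4 d \left(- \frac{28}{9}\right) - \frac{19}{6}\right) = -2 + \left(\frac{112 d}{9} - \frac{19}{6}\right) = -2 + \left(- \frac{19}{6} + \frac{112 d}{9}\right) = - \frac{31}{6} + \frac{112 d}{9}$)
$\frac{1}{7424859 + t{\left(-1466 \right)}} = \frac{1}{7424859 + \left(- \frac{31}{6} + \frac{112}{9} \left(-1466\right)\right)} = \frac{1}{7424859 - \frac{328477}{18}} = \frac{1}{\frac{133318985}{18}} = \frac{18}{133318985}$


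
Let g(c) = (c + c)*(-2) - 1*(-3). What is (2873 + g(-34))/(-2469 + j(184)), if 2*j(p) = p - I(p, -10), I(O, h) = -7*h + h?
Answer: -3012/2407 ≈ -1.2514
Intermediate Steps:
g(c) = 3 - 4*c (g(c) = (2*c)*(-2) + 3 = -4*c + 3 = 3 - 4*c)
I(O, h) = -6*h
j(p) = -30 + p/2 (j(p) = (p - (-6)*(-10))/2 = (p - 1*60)/2 = (p - 60)/2 = (-60 + p)/2 = -30 + p/2)
(2873 + g(-34))/(-2469 + j(184)) = (2873 + (3 - 4*(-34)))/(-2469 + (-30 + (½)*184)) = (2873 + (3 + 136))/(-2469 + (-30 + 92)) = (2873 + 139)/(-2469 + 62) = 3012/(-2407) = 3012*(-1/2407) = -3012/2407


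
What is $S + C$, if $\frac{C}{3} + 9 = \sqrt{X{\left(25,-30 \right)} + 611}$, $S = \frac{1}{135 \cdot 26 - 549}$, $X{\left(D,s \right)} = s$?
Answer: $- \frac{79946}{2961} + 3 \sqrt{581} \approx 45.312$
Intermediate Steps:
$S = \frac{1}{2961}$ ($S = \frac{1}{3510 - 549} = \frac{1}{2961} \approx 0.00033772$)
$C = -27 + 3 \sqrt{581}$ ($C = -27 + 3 \sqrt{-30 + 611} = -27 + 3 \sqrt{581} \approx 45.312$)
$S + C = \frac{1}{2961} - \left(27 - 3 \sqrt{581}\right) = - \frac{79946}{2961} + 3 \sqrt{581}$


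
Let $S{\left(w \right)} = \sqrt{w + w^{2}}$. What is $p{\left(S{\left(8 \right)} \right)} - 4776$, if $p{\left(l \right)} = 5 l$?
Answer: $-4776 + 30 \sqrt{2} \approx -4733.6$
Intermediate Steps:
$p{\left(S{\left(8 \right)} \right)} - 4776 = 5 \sqrt{8 \left(1 + 8\right)} - 4776 = 5 \sqrt{8 \cdot 9} - 4776 = 5 \sqrt{72} - 4776 = 5 \cdot 6 \sqrt{2} - 4776 = 30 \sqrt{2} - 4776 = -4776 + 30 \sqrt{2}$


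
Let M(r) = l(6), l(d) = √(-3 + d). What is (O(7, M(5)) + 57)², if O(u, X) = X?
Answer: (57 + √3)² ≈ 3449.5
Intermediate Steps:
M(r) = √3 (M(r) = √(-3 + 6) = √3)
(O(7, M(5)) + 57)² = (√3 + 57)² = (57 + √3)²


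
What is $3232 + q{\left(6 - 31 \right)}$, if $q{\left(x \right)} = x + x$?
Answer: $3182$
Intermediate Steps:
$q{\left(x \right)} = 2 x$
$3232 + q{\left(6 - 31 \right)} = 3232 + 2 \left(6 - 31\right) = 3232 + 2 \left(-25\right) = 3232 - 50 = 3182$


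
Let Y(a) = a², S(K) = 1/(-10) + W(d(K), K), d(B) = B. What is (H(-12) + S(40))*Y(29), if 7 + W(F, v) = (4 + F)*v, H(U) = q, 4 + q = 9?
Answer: 14783939/10 ≈ 1.4784e+6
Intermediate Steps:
q = 5 (q = -4 + 9 = 5)
H(U) = 5
W(F, v) = -7 + v*(4 + F) (W(F, v) = -7 + (4 + F)*v = -7 + v*(4 + F))
S(K) = -71/10 + K² + 4*K (S(K) = 1/(-10) + (-7 + 4*K + K*K) = -⅒ + (-7 + 4*K + K²) = -⅒ + (-7 + K² + 4*K) = -71/10 + K² + 4*K)
(H(-12) + S(40))*Y(29) = (5 + (-71/10 + 40² + 4*40))*29² = (5 + (-71/10 + 1600 + 160))*841 = (5 + 17529/10)*841 = (17579/10)*841 = 14783939/10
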